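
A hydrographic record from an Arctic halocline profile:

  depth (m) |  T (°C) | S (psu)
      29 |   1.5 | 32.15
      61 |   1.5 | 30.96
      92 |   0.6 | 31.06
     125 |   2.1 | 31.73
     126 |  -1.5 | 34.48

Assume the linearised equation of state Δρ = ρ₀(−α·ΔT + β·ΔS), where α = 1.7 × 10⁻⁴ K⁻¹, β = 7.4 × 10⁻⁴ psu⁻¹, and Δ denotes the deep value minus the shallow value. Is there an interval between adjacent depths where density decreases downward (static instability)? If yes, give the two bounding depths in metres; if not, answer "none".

29–61 m

Evaluate Δρ/ρ₀ = −αΔT + βΔS across each adjacent pair:
  29–61 m: −αΔT+βΔS = −(1.7 × 10⁻⁴)(+0.0)+(7.4 × 10⁻⁴)(-1.19) = -8.8 × 10⁻⁴ → UNSTABLE
  61–92 m: −αΔT+βΔS = −(1.7 × 10⁻⁴)(-0.9)+(7.4 × 10⁻⁴)(+0.10) = 2.3 × 10⁻⁴ → stable
  92–125 m: −αΔT+βΔS = −(1.7 × 10⁻⁴)(+1.5)+(7.4 × 10⁻⁴)(+0.67) = 2.4 × 10⁻⁴ → stable
  125–126 m: −αΔT+βΔS = −(1.7 × 10⁻⁴)(-3.6)+(7.4 × 10⁻⁴)(+2.75) = 2.6 × 10⁻³ → stable
The 29–61 m interval has Δρ < 0: lighter water underlies denser water.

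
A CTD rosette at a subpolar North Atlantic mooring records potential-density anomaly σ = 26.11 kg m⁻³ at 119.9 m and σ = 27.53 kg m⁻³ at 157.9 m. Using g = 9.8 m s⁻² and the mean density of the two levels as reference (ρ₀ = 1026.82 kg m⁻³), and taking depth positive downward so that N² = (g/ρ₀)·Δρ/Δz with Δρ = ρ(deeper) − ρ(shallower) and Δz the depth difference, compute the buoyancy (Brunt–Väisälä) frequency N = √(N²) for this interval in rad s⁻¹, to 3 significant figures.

0.0189 rad s⁻¹

Δρ = 1027.53 − 1026.11 = 1.42 kg m⁻³ over Δz = 157.9 − 119.9 = 38 m.
N² = (9.8/1026.82) × (1.42/38) = 3.5665 × 10⁻⁴ s⁻².
N = √(3.5665 × 10⁻⁴) = 0.018885 rad s⁻¹ ≈ 0.0189 rad s⁻¹.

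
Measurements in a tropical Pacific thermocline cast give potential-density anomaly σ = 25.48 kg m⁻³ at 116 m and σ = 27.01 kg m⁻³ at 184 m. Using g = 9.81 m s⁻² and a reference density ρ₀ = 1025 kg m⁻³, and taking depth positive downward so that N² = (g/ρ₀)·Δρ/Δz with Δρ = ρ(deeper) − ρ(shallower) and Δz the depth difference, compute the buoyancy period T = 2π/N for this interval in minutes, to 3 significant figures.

Δρ = 1027.01 − 1025.48 = 1.53 kg m⁻³ over Δz = 184 − 116 = 68 m.
N² = (9.81/1025) × (1.53/68) = 2.1534 × 10⁻⁴ s⁻².
N = √(2.1534 × 10⁻⁴) = 0.014674 rad s⁻¹, so T = 2π/N = 428.18 s = 7.1363 min ≈ 7.14 min.
N² > 0, so the interval is statically stable.

7.14 min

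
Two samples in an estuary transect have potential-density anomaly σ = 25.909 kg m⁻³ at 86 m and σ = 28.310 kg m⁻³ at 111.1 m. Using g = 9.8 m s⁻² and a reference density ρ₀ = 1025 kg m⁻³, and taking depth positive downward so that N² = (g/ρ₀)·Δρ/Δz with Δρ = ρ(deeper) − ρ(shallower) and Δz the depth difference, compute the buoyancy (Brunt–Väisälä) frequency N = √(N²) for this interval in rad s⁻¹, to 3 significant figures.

0.0302 rad s⁻¹

Δρ = 1028.310 − 1025.909 = 2.401 kg m⁻³ over Δz = 111.1 − 86 = 25.1 m.
N² = (9.8/1025) × (2.401/25.1) = 9.1458 × 10⁻⁴ s⁻².
N = √(9.1458 × 10⁻⁴) = 0.030242 rad s⁻¹ ≈ 0.0302 rad s⁻¹.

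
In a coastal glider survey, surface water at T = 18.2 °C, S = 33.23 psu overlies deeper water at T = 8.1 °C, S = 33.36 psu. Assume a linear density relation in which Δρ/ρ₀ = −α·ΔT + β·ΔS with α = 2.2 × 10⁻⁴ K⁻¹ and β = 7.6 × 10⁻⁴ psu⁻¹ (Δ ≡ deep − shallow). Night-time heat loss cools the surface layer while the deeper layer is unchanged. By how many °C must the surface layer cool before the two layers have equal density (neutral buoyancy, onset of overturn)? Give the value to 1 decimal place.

Neutral buoyancy requires Δρ = 0, i.e. −α(T_deep − T_surf′) + β(S_deep − S_surf) = 0.
T_surf′ = T_deep − (β/α)·ΔS = 8.1 − (7.6 × 10⁻⁴/2.2 × 10⁻⁴)·(+0.13) = 7.651 °C.
Cooling required: 18.2 − (7.651) = 10.549 °C.

10.5 °C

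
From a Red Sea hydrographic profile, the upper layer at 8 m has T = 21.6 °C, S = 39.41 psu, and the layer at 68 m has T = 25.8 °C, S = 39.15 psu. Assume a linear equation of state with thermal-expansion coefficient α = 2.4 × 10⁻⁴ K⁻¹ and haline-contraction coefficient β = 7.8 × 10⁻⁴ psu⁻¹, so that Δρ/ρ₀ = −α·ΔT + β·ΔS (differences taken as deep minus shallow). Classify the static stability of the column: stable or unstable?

unstable

ΔT = 25.8 − 21.6 = +4.2 K and ΔS = 39.15 − 39.41 = -0.26 psu (deep − shallow).
−αΔT = -1.008 × 10⁻³; βΔS = -2.028 × 10⁻⁴; sum Δρ/ρ₀ = -1.2108 × 10⁻³.
Δρ/ρ₀ < 0, so Δρ < 0: deeper water is lighter → statically unstable; the column would overturn.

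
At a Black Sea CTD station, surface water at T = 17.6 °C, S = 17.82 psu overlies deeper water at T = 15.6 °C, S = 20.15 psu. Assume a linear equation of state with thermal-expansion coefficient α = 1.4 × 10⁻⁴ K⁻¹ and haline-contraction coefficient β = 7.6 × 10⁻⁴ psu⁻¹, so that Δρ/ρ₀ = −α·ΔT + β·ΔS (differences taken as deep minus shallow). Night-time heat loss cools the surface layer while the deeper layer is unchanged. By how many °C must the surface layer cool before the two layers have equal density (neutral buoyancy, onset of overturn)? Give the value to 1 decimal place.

Neutral buoyancy requires Δρ = 0, i.e. −α(T_deep − T_surf′) + β(S_deep − S_surf) = 0.
T_surf′ = T_deep − (β/α)·ΔS = 15.6 − (7.6 × 10⁻⁴/1.4 × 10⁻⁴)·(+2.33) = 2.951 °C.
Cooling required: 17.6 − (2.951) = 14.649 °C.

14.6 °C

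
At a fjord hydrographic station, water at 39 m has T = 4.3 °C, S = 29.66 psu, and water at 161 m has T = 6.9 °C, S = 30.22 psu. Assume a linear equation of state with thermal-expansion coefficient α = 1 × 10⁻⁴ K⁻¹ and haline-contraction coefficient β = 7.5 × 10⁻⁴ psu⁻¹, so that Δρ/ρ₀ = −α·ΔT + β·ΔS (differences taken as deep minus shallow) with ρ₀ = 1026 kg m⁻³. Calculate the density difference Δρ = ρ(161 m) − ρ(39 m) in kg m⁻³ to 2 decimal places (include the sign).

ΔT = +2.6 K, ΔS = +0.56 psu (deep − shallow).
Δρ/ρ₀ = −(1 × 10⁻⁴)(+2.6) + (7.5 × 10⁻⁴)(+0.56) = 1.60 × 10⁻⁴.
Δρ = 1026 × (1.60 × 10⁻⁴) = +0.16 kg m⁻³.
Positive Δρ: denser below, stable.

+0.16 kg m⁻³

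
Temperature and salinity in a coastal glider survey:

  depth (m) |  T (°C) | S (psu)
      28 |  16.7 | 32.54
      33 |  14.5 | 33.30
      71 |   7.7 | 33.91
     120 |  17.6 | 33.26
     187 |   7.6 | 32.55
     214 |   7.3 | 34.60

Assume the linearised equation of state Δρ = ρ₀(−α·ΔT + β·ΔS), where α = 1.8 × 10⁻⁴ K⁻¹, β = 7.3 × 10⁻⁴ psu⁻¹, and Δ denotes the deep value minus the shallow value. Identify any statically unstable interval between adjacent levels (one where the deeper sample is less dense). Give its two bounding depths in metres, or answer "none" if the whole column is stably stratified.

71–120 m

Evaluate Δρ/ρ₀ = −αΔT + βΔS across each adjacent pair:
  28–33 m: −αΔT+βΔS = −(1.8 × 10⁻⁴)(-2.2)+(7.3 × 10⁻⁴)(+0.76) = 9.5 × 10⁻⁴ → stable
  33–71 m: −αΔT+βΔS = −(1.8 × 10⁻⁴)(-6.8)+(7.3 × 10⁻⁴)(+0.61) = 1.7 × 10⁻³ → stable
  71–120 m: −αΔT+βΔS = −(1.8 × 10⁻⁴)(+9.9)+(7.3 × 10⁻⁴)(-0.65) = -2.3 × 10⁻³ → UNSTABLE
  120–187 m: −αΔT+βΔS = −(1.8 × 10⁻⁴)(-10.0)+(7.3 × 10⁻⁴)(-0.71) = 1.3 × 10⁻³ → stable
  187–214 m: −αΔT+βΔS = −(1.8 × 10⁻⁴)(-0.3)+(7.3 × 10⁻⁴)(+2.05) = 1.6 × 10⁻³ → stable
The 71–120 m interval has Δρ < 0: lighter water underlies denser water.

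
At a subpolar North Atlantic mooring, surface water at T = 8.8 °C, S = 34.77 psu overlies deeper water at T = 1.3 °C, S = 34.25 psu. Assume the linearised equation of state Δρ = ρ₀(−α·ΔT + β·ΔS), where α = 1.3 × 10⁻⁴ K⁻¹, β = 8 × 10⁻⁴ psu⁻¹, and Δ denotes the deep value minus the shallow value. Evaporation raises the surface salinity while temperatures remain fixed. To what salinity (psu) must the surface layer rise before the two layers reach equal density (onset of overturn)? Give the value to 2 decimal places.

Neutral buoyancy requires −α(T_deep − T_surf) + β(S_deep − S_surf′) = 0.
S_surf′ = S_deep − (α/β)·ΔT = 34.25 − (1.3 × 10⁻⁴/8 × 10⁻⁴)·(-7.5) = 35.4688 psu.
Increase required: 35.4688 − 34.77 = 0.6988 psu.

35.47 psu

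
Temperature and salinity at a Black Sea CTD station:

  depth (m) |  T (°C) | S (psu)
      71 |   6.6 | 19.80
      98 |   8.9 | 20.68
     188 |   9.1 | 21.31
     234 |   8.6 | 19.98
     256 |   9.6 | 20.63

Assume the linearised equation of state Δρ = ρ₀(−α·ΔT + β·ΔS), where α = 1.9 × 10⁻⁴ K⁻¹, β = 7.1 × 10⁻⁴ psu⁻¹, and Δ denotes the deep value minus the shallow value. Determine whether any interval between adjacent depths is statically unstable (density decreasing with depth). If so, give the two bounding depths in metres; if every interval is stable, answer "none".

Evaluate Δρ/ρ₀ = −αΔT + βΔS across each adjacent pair:
  71–98 m: −αΔT+βΔS = −(1.9 × 10⁻⁴)(+2.3)+(7.1 × 10⁻⁴)(+0.88) = 1.9 × 10⁻⁴ → stable
  98–188 m: −αΔT+βΔS = −(1.9 × 10⁻⁴)(+0.2)+(7.1 × 10⁻⁴)(+0.63) = 4.1 × 10⁻⁴ → stable
  188–234 m: −αΔT+βΔS = −(1.9 × 10⁻⁴)(-0.5)+(7.1 × 10⁻⁴)(-1.33) = -8.5 × 10⁻⁴ → UNSTABLE
  234–256 m: −αΔT+βΔS = −(1.9 × 10⁻⁴)(+1.0)+(7.1 × 10⁻⁴)(+0.65) = 2.7 × 10⁻⁴ → stable
The 188–234 m interval has Δρ < 0: lighter water underlies denser water.

188–234 m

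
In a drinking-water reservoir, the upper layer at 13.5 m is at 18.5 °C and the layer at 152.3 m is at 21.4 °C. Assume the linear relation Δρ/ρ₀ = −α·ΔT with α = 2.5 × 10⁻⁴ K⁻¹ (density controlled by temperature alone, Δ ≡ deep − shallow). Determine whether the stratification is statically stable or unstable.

ΔT = 21.4 − 18.5 = +2.9 K, so Δρ/ρ₀ = −αΔT = -7.25 × 10⁻⁴.
Δρ/ρ₀ < 0, so Δρ < 0: deeper water is lighter → statically unstable; the column would overturn.

unstable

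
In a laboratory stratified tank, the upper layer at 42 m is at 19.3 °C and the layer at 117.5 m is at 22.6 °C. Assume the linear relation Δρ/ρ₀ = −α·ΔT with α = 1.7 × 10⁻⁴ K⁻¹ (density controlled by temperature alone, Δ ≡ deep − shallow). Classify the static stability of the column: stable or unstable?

ΔT = 22.6 − 19.3 = +3.3 K, so Δρ/ρ₀ = −αΔT = -5.61 × 10⁻⁴.
Δρ/ρ₀ < 0, so Δρ < 0: deeper water is lighter → statically unstable; the column would overturn.

unstable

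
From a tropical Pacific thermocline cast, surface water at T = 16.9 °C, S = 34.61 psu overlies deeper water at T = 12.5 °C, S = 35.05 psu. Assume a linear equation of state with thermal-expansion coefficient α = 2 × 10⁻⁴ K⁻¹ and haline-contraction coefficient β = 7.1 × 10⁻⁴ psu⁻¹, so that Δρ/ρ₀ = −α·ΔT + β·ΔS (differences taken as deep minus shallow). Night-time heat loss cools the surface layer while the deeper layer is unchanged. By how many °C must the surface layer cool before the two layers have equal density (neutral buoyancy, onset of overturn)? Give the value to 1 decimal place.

6.0 °C

Neutral buoyancy requires Δρ = 0, i.e. −α(T_deep − T_surf′) + β(S_deep − S_surf) = 0.
T_surf′ = T_deep − (β/α)·ΔS = 12.5 − (7.1 × 10⁻⁴/2 × 10⁻⁴)·(+0.44) = 10.938 °C.
Cooling required: 16.9 − (10.938) = 5.962 °C.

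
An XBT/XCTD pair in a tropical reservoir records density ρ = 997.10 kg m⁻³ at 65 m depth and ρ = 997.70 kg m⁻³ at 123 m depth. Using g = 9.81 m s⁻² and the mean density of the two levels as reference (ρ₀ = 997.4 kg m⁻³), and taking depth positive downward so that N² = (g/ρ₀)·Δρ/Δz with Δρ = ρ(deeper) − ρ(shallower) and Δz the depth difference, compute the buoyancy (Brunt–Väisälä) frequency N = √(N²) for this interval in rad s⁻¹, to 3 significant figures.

0.0101 rad s⁻¹

Δρ = 997.70 − 997.10 = 0.60 kg m⁻³ over Δz = 123 − 65 = 58 m.
N² = (9.81/997.4) × (0.60/58) = 1.0175 × 10⁻⁴ s⁻².
N = √(1.0175 × 10⁻⁴) = 0.010087 rad s⁻¹ ≈ 0.0101 rad s⁻¹.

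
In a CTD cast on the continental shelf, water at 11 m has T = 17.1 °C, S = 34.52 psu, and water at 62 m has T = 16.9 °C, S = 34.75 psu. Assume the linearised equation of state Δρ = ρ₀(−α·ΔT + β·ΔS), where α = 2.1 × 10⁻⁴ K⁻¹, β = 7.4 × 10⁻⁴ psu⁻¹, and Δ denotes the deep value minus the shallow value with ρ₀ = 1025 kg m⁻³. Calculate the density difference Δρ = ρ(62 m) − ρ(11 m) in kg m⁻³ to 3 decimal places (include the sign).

ΔT = -0.2 K, ΔS = +0.23 psu (deep − shallow).
Δρ/ρ₀ = −(2.1 × 10⁻⁴)(-0.2) + (7.4 × 10⁻⁴)(+0.23) = 2.122 × 10⁻⁴.
Δρ = 1025 × (2.122 × 10⁻⁴) = +0.218 kg m⁻³.
Positive Δρ: denser below, stable.

+0.218 kg m⁻³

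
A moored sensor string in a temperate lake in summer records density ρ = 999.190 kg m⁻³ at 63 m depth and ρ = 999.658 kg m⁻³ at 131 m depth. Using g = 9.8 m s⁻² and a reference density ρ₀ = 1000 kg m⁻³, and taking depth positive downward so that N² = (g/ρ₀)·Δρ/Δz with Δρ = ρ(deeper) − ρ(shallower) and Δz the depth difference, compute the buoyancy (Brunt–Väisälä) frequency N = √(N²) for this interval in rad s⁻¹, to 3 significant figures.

8.21 × 10⁻³ rad s⁻¹

Δρ = 999.658 − 999.190 = 0.468 kg m⁻³ over Δz = 131 − 63 = 68 m.
N² = (9.8/1000) × (0.468/68) = 6.7447 × 10⁻⁵ s⁻².
N = √(6.7447 × 10⁻⁵) = 8.2126 × 10⁻³ rad s⁻¹ ≈ 8.21 × 10⁻³ rad s⁻¹.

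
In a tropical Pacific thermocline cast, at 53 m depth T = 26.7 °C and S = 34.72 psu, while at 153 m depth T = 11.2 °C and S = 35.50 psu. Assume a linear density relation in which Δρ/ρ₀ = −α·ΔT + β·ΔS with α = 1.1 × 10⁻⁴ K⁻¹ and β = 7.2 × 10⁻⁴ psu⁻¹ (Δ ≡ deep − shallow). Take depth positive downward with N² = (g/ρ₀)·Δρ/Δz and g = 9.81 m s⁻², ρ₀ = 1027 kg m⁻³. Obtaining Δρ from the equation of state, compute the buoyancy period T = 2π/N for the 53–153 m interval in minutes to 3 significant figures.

7.02 min

ΔT = -15.5 K, ΔS = +0.78 psu (deep − shallow).
Δρ/ρ₀ = −αΔT + βΔS = 1.705 × 10⁻³ + 5.616 × 10⁻⁴ = 2.2666 × 10⁻³, so Δρ ≈ 2.328 kg m⁻³.
N² = (g/ρ₀)·Δρ/Δz = g·(Δρ/ρ₀)/Δz = 9.81 × 2.2666 × 10⁻³ / 100 = 2.2235 × 10⁻⁴ s⁻².
N = √(2.2235 × 10⁻⁴) = 0.014911 rad s⁻¹ → T = 2π/N = 421.38 s = 7.0230 min ≈ 7.02 min.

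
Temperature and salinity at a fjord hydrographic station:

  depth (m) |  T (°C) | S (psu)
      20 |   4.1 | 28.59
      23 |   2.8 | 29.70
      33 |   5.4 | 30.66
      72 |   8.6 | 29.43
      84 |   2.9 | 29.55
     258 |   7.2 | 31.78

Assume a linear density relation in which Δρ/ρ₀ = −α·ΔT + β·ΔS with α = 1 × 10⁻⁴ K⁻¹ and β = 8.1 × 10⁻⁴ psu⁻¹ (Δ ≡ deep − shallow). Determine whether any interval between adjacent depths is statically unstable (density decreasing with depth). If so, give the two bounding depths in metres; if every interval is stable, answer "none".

Evaluate Δρ/ρ₀ = −αΔT + βΔS across each adjacent pair:
  20–23 m: −αΔT+βΔS = −(1 × 10⁻⁴)(-1.3)+(8.1 × 10⁻⁴)(+1.11) = 1.0 × 10⁻³ → stable
  23–33 m: −αΔT+βΔS = −(1 × 10⁻⁴)(+2.6)+(8.1 × 10⁻⁴)(+0.96) = 5.2 × 10⁻⁴ → stable
  33–72 m: −αΔT+βΔS = −(1 × 10⁻⁴)(+3.2)+(8.1 × 10⁻⁴)(-1.23) = -1.3 × 10⁻³ → UNSTABLE
  72–84 m: −αΔT+βΔS = −(1 × 10⁻⁴)(-5.7)+(8.1 × 10⁻⁴)(+0.12) = 6.7 × 10⁻⁴ → stable
  84–258 m: −αΔT+βΔS = −(1 × 10⁻⁴)(+4.3)+(8.1 × 10⁻⁴)(+2.23) = 1.4 × 10⁻³ → stable
The 33–72 m interval has Δρ < 0: lighter water underlies denser water.

33–72 m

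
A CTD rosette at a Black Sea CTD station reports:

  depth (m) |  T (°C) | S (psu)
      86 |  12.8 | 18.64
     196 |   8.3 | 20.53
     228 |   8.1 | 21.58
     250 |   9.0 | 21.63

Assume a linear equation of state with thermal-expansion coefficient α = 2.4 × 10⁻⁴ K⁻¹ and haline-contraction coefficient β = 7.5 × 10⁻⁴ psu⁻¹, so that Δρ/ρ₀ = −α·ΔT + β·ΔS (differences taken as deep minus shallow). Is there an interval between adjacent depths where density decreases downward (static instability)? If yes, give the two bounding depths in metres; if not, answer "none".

228–250 m

Evaluate Δρ/ρ₀ = −αΔT + βΔS across each adjacent pair:
  86–196 m: −αΔT+βΔS = −(2.4 × 10⁻⁴)(-4.5)+(7.5 × 10⁻⁴)(+1.89) = 2.5 × 10⁻³ → stable
  196–228 m: −αΔT+βΔS = −(2.4 × 10⁻⁴)(-0.2)+(7.5 × 10⁻⁴)(+1.05) = 8.4 × 10⁻⁴ → stable
  228–250 m: −αΔT+βΔS = −(2.4 × 10⁻⁴)(+0.9)+(7.5 × 10⁻⁴)(+0.05) = -1.8 × 10⁻⁴ → UNSTABLE
The 228–250 m interval has Δρ < 0: lighter water underlies denser water.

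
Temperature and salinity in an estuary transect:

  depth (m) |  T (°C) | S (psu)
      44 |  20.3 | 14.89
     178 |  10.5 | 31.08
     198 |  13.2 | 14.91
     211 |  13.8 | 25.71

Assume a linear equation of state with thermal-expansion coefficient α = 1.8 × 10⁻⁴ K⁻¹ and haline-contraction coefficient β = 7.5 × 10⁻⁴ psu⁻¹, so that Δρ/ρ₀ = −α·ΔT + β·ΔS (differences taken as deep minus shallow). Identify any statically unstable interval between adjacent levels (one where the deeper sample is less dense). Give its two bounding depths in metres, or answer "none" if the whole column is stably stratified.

Evaluate Δρ/ρ₀ = −αΔT + βΔS across each adjacent pair:
  44–178 m: −αΔT+βΔS = −(1.8 × 10⁻⁴)(-9.8)+(7.5 × 10⁻⁴)(+16.19) = 0.014 → stable
  178–198 m: −αΔT+βΔS = −(1.8 × 10⁻⁴)(+2.7)+(7.5 × 10⁻⁴)(-16.17) = -0.013 → UNSTABLE
  198–211 m: −αΔT+βΔS = −(1.8 × 10⁻⁴)(+0.6)+(7.5 × 10⁻⁴)(+10.80) = 8.0 × 10⁻³ → stable
The 178–198 m interval has Δρ < 0: lighter water underlies denser water.

178–198 m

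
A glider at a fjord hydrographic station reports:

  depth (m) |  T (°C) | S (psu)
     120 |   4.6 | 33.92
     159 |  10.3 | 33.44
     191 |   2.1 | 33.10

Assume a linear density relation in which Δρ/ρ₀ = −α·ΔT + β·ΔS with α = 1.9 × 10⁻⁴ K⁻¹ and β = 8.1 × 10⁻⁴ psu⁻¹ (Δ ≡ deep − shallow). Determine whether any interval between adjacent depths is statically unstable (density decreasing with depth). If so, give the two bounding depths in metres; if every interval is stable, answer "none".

120–159 m

Evaluate Δρ/ρ₀ = −αΔT + βΔS across each adjacent pair:
  120–159 m: −αΔT+βΔS = −(1.9 × 10⁻⁴)(+5.7)+(8.1 × 10⁻⁴)(-0.48) = -1.5 × 10⁻³ → UNSTABLE
  159–191 m: −αΔT+βΔS = −(1.9 × 10⁻⁴)(-8.2)+(8.1 × 10⁻⁴)(-0.34) = 1.3 × 10⁻³ → stable
The 120–159 m interval has Δρ < 0: lighter water underlies denser water.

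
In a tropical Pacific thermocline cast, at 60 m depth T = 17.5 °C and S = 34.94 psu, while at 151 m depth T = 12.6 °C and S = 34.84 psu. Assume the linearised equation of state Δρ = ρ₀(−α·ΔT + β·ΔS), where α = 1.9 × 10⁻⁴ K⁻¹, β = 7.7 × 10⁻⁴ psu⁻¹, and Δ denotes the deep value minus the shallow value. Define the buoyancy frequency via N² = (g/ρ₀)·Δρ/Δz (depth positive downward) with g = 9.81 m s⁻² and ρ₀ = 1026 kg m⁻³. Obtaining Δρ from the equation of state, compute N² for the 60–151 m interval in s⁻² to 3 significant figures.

ΔT = -4.9 K, ΔS = -0.10 psu (deep − shallow).
Δρ/ρ₀ = −αΔT + βΔS = 9.31 × 10⁻⁴ − 7.70 × 10⁻⁵ = 8.54 × 10⁻⁴, so Δρ ≈ 0.8762 kg m⁻³.
N² = (g/ρ₀)·Δρ/Δz = g·(Δρ/ρ₀)/Δz = 9.81 × 8.54 × 10⁻⁴ / 91 = 9.2063 × 10⁻⁵ s⁻² ≈ 9.21 × 10⁻⁵ s⁻².

9.21 × 10⁻⁵ s⁻²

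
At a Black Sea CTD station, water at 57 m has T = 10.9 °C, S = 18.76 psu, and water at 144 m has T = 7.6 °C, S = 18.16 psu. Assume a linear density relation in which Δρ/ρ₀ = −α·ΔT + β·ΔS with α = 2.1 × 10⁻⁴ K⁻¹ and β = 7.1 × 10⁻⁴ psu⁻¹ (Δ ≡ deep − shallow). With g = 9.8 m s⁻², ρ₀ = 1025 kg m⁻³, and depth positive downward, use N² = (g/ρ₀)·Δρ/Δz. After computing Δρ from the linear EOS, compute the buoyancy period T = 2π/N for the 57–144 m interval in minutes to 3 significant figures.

19.1 min

ΔT = -3.3 K, ΔS = -0.60 psu (deep − shallow).
Δρ/ρ₀ = −αΔT + βΔS = 6.93 × 10⁻⁴ − 4.26 × 10⁻⁴ = 2.67 × 10⁻⁴, so Δρ ≈ 0.2737 kg m⁻³.
N² = (g/ρ₀)·Δρ/Δz = g·(Δρ/ρ₀)/Δz = 9.8 × 2.67 × 10⁻⁴ / 87 = 3.0076 × 10⁻⁵ s⁻².
N = √(3.0076 × 10⁻⁵) = 5.4842 × 10⁻³ rad s⁻¹ → T = 2π/N = 1.1457 × 10³ s = 19.095 min ≈ 19.1 min.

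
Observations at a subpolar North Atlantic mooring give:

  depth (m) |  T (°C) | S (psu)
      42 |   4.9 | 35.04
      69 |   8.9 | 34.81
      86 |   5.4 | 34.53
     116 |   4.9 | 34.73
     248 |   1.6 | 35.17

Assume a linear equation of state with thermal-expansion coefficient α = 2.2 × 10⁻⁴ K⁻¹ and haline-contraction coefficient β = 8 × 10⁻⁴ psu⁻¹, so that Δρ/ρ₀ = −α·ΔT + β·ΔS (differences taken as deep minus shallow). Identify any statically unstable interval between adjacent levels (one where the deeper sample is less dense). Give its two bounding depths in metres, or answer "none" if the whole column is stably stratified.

42–69 m

Evaluate Δρ/ρ₀ = −αΔT + βΔS across each adjacent pair:
  42–69 m: −αΔT+βΔS = −(2.2 × 10⁻⁴)(+4.0)+(8 × 10⁻⁴)(-0.23) = -1.1 × 10⁻³ → UNSTABLE
  69–86 m: −αΔT+βΔS = −(2.2 × 10⁻⁴)(-3.5)+(8 × 10⁻⁴)(-0.28) = 5.5 × 10⁻⁴ → stable
  86–116 m: −αΔT+βΔS = −(2.2 × 10⁻⁴)(-0.5)+(8 × 10⁻⁴)(+0.20) = 2.7 × 10⁻⁴ → stable
  116–248 m: −αΔT+βΔS = −(2.2 × 10⁻⁴)(-3.3)+(8 × 10⁻⁴)(+0.44) = 1.1 × 10⁻³ → stable
The 42–69 m interval has Δρ < 0: lighter water underlies denser water.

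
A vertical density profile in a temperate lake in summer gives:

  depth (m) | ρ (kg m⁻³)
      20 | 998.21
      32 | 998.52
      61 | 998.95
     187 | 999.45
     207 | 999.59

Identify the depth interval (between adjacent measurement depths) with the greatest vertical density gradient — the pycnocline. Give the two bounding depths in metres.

Compute the density gradient over each adjacent pair:
  20–32 m: Δρ/Δz = 0.31/12 = 0.026 kg m⁻⁴
  32–61 m: Δρ/Δz = 0.43/29 = 0.015 kg m⁻⁴
  61–187 m: Δρ/Δz = 0.50/126 = 4.0 × 10⁻³ kg m⁻⁴
  187–207 m: Δρ/Δz = 0.14/20 = 7.0 × 10⁻³ kg m⁻⁴
The largest gradient is in the 20–32 m interval — the pycnocline.

20–32 m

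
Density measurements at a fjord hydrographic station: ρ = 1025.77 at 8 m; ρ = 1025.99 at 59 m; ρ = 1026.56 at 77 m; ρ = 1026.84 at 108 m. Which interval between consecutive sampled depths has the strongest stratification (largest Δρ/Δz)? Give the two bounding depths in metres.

59–77 m

Compute the density gradient over each adjacent pair:
  8–59 m: Δρ/Δz = 0.22/51 = 4.3 × 10⁻³ kg m⁻⁴
  59–77 m: Δρ/Δz = 0.57/18 = 0.032 kg m⁻⁴
  77–108 m: Δρ/Δz = 0.28/31 = 9.0 × 10⁻³ kg m⁻⁴
The largest gradient is in the 59–77 m interval — the pycnocline.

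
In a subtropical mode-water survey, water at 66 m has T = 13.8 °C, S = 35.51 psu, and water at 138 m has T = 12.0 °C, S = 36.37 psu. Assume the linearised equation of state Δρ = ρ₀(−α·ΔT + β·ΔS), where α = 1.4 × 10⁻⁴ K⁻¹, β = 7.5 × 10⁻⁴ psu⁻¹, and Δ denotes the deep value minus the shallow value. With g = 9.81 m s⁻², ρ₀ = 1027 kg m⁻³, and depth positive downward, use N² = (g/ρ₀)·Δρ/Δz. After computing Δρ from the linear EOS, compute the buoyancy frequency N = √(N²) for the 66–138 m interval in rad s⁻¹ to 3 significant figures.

ΔT = -1.8 K, ΔS = +0.86 psu (deep − shallow).
Δρ/ρ₀ = −αΔT + βΔS = 2.52 × 10⁻⁴ + 6.45 × 10⁻⁴ = 8.97 × 10⁻⁴, so Δρ ≈ 0.9212 kg m⁻³.
N² = (g/ρ₀)·Δρ/Δz = g·(Δρ/ρ₀)/Δz = 9.81 × 8.97 × 10⁻⁴ / 72 = 1.2222 × 10⁻⁴ s⁻².
N = √(1.2222 × 10⁻⁴) = 0.011055 rad s⁻¹ ≈ 0.0111 rad s⁻¹.

0.0111 rad s⁻¹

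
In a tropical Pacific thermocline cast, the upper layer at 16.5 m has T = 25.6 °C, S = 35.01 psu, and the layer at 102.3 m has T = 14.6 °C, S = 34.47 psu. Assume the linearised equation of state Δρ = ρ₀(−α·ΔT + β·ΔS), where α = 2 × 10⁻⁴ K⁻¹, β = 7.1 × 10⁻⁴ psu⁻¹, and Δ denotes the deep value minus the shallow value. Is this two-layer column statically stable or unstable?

stable

ΔT = 14.6 − 25.6 = -11.0 K and ΔS = 34.47 − 35.01 = -0.54 psu (deep − shallow).
−αΔT = 2.20 × 10⁻³; βΔS = -3.834 × 10⁻⁴; sum Δρ/ρ₀ = 1.8166 × 10⁻³.
Δρ/ρ₀ > 0, so Δρ > 0: deeper water is denser → statically stable.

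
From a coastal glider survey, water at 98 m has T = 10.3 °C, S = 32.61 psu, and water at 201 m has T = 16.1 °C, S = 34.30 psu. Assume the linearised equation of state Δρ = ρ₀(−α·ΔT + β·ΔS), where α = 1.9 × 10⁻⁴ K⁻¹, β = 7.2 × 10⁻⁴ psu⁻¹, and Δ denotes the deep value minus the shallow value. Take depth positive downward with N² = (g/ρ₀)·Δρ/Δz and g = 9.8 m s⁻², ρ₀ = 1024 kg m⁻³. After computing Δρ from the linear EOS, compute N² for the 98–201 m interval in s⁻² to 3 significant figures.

ΔT = +5.8 K, ΔS = +1.69 psu (deep − shallow).
Δρ/ρ₀ = −αΔT + βΔS = -1.102 × 10⁻³ + 1.2168 × 10⁻³ = 1.148 × 10⁻⁴, so Δρ ≈ 0.1176 kg m⁻³.
N² = (g/ρ₀)·Δρ/Δz = g·(Δρ/ρ₀)/Δz = 9.8 × 1.148 × 10⁻⁴ / 103 = 1.0923 × 10⁻⁵ s⁻² ≈ 1.09 × 10⁻⁵ s⁻².

1.09 × 10⁻⁵ s⁻²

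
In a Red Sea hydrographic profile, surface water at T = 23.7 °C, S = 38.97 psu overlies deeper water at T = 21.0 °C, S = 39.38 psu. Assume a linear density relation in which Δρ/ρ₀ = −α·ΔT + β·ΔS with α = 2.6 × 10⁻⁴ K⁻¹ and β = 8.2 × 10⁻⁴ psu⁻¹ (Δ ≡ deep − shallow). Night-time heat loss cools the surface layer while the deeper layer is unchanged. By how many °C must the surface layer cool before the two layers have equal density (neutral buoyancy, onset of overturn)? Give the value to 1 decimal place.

Neutral buoyancy requires Δρ = 0, i.e. −α(T_deep − T_surf′) + β(S_deep − S_surf) = 0.
T_surf′ = T_deep − (β/α)·ΔS = 21.0 − (8.2 × 10⁻⁴/2.6 × 10⁻⁴)·(+0.41) = 19.707 °C.
Cooling required: 23.7 − (19.707) = 3.993 °C.

4.0 °C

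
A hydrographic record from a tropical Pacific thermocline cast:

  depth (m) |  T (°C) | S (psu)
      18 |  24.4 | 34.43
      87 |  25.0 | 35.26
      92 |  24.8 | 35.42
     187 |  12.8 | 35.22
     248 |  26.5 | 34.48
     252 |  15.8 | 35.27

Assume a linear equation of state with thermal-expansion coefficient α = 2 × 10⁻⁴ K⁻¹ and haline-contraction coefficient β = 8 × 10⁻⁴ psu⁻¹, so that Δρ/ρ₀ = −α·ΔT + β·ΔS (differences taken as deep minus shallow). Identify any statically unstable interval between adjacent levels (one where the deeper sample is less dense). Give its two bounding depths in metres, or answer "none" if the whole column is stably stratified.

187–248 m

Evaluate Δρ/ρ₀ = −αΔT + βΔS across each adjacent pair:
  18–87 m: −αΔT+βΔS = −(2 × 10⁻⁴)(+0.6)+(8 × 10⁻⁴)(+0.83) = 5.4 × 10⁻⁴ → stable
  87–92 m: −αΔT+βΔS = −(2 × 10⁻⁴)(-0.2)+(8 × 10⁻⁴)(+0.16) = 1.7 × 10⁻⁴ → stable
  92–187 m: −αΔT+βΔS = −(2 × 10⁻⁴)(-12.0)+(8 × 10⁻⁴)(-0.20) = 2.2 × 10⁻³ → stable
  187–248 m: −αΔT+βΔS = −(2 × 10⁻⁴)(+13.7)+(8 × 10⁻⁴)(-0.74) = -3.3 × 10⁻³ → UNSTABLE
  248–252 m: −αΔT+βΔS = −(2 × 10⁻⁴)(-10.7)+(8 × 10⁻⁴)(+0.79) = 2.8 × 10⁻³ → stable
The 187–248 m interval has Δρ < 0: lighter water underlies denser water.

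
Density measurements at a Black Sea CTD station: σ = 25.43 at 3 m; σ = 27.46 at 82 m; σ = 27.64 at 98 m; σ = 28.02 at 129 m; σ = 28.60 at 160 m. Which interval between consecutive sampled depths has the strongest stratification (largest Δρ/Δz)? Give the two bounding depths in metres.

Compute the density gradient over each adjacent pair:
  3–82 m: Δρ/Δz = 2.03/79 = 0.026 kg m⁻⁴
  82–98 m: Δρ/Δz = 0.18/16 = 0.011 kg m⁻⁴
  98–129 m: Δρ/Δz = 0.38/31 = 0.012 kg m⁻⁴
  129–160 m: Δρ/Δz = 0.58/31 = 0.019 kg m⁻⁴
The largest gradient is in the 3–82 m interval — the pycnocline.

3–82 m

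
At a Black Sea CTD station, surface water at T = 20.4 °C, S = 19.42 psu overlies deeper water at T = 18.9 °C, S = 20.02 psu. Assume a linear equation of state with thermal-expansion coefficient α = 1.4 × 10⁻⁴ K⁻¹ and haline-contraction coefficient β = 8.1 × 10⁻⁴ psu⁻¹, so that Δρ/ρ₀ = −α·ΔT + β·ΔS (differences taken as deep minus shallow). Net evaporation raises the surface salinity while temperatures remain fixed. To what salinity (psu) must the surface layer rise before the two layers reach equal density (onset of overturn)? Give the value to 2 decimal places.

20.28 psu

Neutral buoyancy requires −α(T_deep − T_surf) + β(S_deep − S_surf′) = 0.
S_surf′ = S_deep − (α/β)·ΔT = 20.02 − (1.4 × 10⁻⁴/8.1 × 10⁻⁴)·(-1.5) = 20.2793 psu.
Increase required: 20.2793 − 19.42 = 0.8593 psu.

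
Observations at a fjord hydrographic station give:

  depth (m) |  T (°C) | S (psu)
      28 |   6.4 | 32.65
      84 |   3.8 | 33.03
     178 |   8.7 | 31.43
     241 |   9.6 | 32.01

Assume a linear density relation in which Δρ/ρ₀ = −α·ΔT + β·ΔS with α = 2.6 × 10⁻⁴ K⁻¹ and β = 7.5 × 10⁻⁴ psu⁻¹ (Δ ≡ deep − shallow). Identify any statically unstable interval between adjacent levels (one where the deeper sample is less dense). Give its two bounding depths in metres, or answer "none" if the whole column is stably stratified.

Evaluate Δρ/ρ₀ = −αΔT + βΔS across each adjacent pair:
  28–84 m: −αΔT+βΔS = −(2.6 × 10⁻⁴)(-2.6)+(7.5 × 10⁻⁴)(+0.38) = 9.6 × 10⁻⁴ → stable
  84–178 m: −αΔT+βΔS = −(2.6 × 10⁻⁴)(+4.9)+(7.5 × 10⁻⁴)(-1.60) = -2.5 × 10⁻³ → UNSTABLE
  178–241 m: −αΔT+βΔS = −(2.6 × 10⁻⁴)(+0.9)+(7.5 × 10⁻⁴)(+0.58) = 2.0 × 10⁻⁴ → stable
The 84–178 m interval has Δρ < 0: lighter water underlies denser water.

84–178 m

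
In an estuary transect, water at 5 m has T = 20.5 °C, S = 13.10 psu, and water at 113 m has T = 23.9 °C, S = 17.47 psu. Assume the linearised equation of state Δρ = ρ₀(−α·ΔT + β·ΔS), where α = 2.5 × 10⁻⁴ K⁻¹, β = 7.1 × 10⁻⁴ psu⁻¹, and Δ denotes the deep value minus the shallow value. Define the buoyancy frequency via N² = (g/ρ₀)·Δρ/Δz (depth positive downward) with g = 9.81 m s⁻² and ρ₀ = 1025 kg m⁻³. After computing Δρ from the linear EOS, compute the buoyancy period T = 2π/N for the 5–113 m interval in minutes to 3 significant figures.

ΔT = +3.4 K, ΔS = +4.37 psu (deep − shallow).
Δρ/ρ₀ = −αΔT + βΔS = -8.50 × 10⁻⁴ + 3.1027 × 10⁻³ = 2.2527 × 10⁻³, so Δρ ≈ 2.309 kg m⁻³.
N² = (g/ρ₀)·Δρ/Δz = g·(Δρ/ρ₀)/Δz = 9.81 × 2.2527 × 10⁻³ / 108 = 2.0462 × 10⁻⁴ s⁻².
N = √(2.0462 × 10⁻⁴) = 0.014305 rad s⁻¹ → T = 2π/N = 439.23 s = 7.3205 min ≈ 7.32 min.

7.32 min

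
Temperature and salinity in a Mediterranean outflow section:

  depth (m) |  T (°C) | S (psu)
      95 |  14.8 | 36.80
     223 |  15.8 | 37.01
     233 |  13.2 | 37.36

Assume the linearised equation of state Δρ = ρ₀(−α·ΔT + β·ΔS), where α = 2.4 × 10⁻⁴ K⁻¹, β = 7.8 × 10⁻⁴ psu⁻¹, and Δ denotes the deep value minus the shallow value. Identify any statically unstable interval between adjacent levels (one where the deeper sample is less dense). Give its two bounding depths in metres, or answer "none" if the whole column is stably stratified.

95–223 m

Evaluate Δρ/ρ₀ = −αΔT + βΔS across each adjacent pair:
  95–223 m: −αΔT+βΔS = −(2.4 × 10⁻⁴)(+1.0)+(7.8 × 10⁻⁴)(+0.21) = -7.6 × 10⁻⁵ → UNSTABLE
  223–233 m: −αΔT+βΔS = −(2.4 × 10⁻⁴)(-2.6)+(7.8 × 10⁻⁴)(+0.35) = 9.0 × 10⁻⁴ → stable
The 95–223 m interval has Δρ < 0: lighter water underlies denser water.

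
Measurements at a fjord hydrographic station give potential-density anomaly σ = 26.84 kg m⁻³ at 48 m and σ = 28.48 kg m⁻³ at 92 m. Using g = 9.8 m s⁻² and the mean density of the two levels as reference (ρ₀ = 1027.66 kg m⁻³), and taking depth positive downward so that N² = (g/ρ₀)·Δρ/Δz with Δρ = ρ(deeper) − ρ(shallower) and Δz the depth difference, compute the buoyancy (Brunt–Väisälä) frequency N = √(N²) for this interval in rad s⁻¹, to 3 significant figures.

Δρ = 1028.48 − 1026.84 = 1.64 kg m⁻³ over Δz = 92 − 48 = 44 m.
N² = (9.8/1027.66) × (1.64/44) = 3.5544 × 10⁻⁴ s⁻².
N = √(3.5544 × 10⁻⁴) = 0.018853 rad s⁻¹ ≈ 0.0189 rad s⁻¹.
A positive N² confirms static stability across the interval.

0.0189 rad s⁻¹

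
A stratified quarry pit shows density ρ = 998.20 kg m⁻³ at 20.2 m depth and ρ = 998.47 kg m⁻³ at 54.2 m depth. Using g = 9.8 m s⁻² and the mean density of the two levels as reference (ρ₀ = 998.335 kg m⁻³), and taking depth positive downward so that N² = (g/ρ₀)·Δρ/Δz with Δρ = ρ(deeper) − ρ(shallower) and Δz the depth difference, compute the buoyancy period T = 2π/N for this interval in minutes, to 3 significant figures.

11.9 min

Δρ = 998.47 − 998.20 = 0.27 kg m⁻³ over Δz = 54.2 − 20.2 = 34 m.
N² = (9.8/998.335) × (0.27/34) = 7.7953 × 10⁻⁵ s⁻².
N = √(7.7953 × 10⁻⁵) = 8.8291 × 10⁻³ rad s⁻¹, so T = 2π/N = 711.65 s = 11.861 min ≈ 11.9 min.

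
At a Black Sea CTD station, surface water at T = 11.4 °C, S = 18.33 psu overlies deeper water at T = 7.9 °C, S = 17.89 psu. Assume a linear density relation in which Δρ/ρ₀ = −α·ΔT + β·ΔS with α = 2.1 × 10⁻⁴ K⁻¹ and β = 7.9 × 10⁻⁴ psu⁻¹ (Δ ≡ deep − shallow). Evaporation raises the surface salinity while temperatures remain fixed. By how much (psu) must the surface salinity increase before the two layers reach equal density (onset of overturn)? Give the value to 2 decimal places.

Neutral buoyancy requires −α(T_deep − T_surf) + β(S_deep − S_surf′) = 0.
S_surf′ = S_deep − (α/β)·ΔT = 17.89 − (2.1 × 10⁻⁴/7.9 × 10⁻⁴)·(-3.5) = 18.8204 psu.
Increase required: 18.8204 − 18.33 = 0.4904 psu.

0.49 psu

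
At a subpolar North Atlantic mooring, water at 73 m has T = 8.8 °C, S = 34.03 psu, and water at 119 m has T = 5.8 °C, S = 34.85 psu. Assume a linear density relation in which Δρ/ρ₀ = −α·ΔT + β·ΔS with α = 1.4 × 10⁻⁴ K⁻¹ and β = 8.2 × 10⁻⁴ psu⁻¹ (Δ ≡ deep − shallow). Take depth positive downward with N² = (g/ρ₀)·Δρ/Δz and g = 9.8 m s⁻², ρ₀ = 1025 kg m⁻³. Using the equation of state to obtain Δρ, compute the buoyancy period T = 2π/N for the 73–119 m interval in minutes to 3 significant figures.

ΔT = -3.0 K, ΔS = +0.82 psu (deep − shallow).
Δρ/ρ₀ = −αΔT + βΔS = 4.20 × 10⁻⁴ + 6.724 × 10⁻⁴ = 1.0924 × 10⁻³, so Δρ ≈ 1.120 kg m⁻³.
N² = (g/ρ₀)·Δρ/Δz = g·(Δρ/ρ₀)/Δz = 9.8 × 1.0924 × 10⁻³ / 46 = 2.3273 × 10⁻⁴ s⁻².
N = √(2.3273 × 10⁻⁴) = 0.015255 rad s⁻¹ → T = 2π/N = 411.88 s = 6.8647 min ≈ 6.86 min.

6.86 min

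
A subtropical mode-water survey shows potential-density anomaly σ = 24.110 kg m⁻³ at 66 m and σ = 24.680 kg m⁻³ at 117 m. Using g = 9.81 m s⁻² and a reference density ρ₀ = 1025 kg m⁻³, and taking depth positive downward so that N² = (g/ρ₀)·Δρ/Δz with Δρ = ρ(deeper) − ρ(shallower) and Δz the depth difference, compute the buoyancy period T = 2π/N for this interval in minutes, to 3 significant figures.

10.1 min

Δρ = 1024.680 − 1024.110 = 0.570 kg m⁻³ over Δz = 117 − 66 = 51 m.
N² = (9.81/1025) × (0.570/51) = 1.0697 × 10⁻⁴ s⁻².
N = √(1.0697 × 10⁻⁴) = 0.010343 rad s⁻¹, so T = 2π/N = 607.48 s = 10.125 min ≈ 10.1 min.
Since Δρ > 0 the layer is stably stratified.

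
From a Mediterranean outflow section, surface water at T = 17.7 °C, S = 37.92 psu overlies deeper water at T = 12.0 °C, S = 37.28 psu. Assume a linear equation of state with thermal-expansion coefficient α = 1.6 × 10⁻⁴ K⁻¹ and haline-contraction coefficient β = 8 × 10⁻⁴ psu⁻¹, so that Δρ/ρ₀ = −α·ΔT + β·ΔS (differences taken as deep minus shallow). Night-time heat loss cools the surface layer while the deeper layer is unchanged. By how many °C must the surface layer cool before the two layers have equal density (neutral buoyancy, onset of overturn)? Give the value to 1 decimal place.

Neutral buoyancy requires Δρ = 0, i.e. −α(T_deep − T_surf′) + β(S_deep − S_surf) = 0.
T_surf′ = T_deep − (β/α)·ΔS = 12.0 − (8 × 10⁻⁴/1.6 × 10⁻⁴)·(-0.64) = 15.200 °C.
Cooling required: 17.7 − (15.200) = 2.500 °C.

2.5 °C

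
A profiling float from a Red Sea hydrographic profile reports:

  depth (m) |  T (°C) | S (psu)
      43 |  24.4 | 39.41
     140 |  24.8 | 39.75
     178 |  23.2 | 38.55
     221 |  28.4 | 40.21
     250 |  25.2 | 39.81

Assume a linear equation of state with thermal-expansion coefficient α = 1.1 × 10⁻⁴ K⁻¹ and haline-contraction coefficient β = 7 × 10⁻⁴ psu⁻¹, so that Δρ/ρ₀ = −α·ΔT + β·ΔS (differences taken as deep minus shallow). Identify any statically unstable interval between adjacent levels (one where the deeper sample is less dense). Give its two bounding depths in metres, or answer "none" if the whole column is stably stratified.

Evaluate Δρ/ρ₀ = −αΔT + βΔS across each adjacent pair:
  43–140 m: −αΔT+βΔS = −(1.1 × 10⁻⁴)(+0.4)+(7 × 10⁻⁴)(+0.34) = 1.9 × 10⁻⁴ → stable
  140–178 m: −αΔT+βΔS = −(1.1 × 10⁻⁴)(-1.6)+(7 × 10⁻⁴)(-1.20) = -6.6 × 10⁻⁴ → UNSTABLE
  178–221 m: −αΔT+βΔS = −(1.1 × 10⁻⁴)(+5.2)+(7 × 10⁻⁴)(+1.66) = 5.9 × 10⁻⁴ → stable
  221–250 m: −αΔT+βΔS = −(1.1 × 10⁻⁴)(-3.2)+(7 × 10⁻⁴)(-0.40) = 7.2 × 10⁻⁵ → stable
The 140–178 m interval has Δρ < 0: lighter water underlies denser water.

140–178 m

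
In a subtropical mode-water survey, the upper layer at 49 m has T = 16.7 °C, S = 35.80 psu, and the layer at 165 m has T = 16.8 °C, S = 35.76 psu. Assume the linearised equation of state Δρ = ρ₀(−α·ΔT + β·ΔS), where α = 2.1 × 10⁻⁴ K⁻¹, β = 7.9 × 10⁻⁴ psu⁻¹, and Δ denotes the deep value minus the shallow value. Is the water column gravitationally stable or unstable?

ΔT = 16.8 − 16.7 = +0.1 K and ΔS = 35.76 − 35.80 = -0.04 psu (deep − shallow).
−αΔT = -2.10 × 10⁻⁵; βΔS = -3.16 × 10⁻⁵; sum Δρ/ρ₀ = -5.26 × 10⁻⁵.
Δρ/ρ₀ < 0, so Δρ < 0: deeper water is lighter → statically unstable; the column would overturn.

unstable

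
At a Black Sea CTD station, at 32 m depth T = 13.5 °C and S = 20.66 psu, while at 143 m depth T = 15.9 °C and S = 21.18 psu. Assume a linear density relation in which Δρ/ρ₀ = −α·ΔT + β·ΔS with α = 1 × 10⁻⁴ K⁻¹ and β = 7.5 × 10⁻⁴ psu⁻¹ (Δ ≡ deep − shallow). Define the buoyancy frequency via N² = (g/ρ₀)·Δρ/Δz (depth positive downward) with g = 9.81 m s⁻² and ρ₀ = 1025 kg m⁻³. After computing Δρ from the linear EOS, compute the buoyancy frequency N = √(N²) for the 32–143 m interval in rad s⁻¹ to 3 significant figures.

3.64 × 10⁻³ rad s⁻¹

ΔT = +2.4 K, ΔS = +0.52 psu (deep − shallow).
Δρ/ρ₀ = −αΔT + βΔS = -2.40 × 10⁻⁴ + 3.90 × 10⁻⁴ = 1.50 × 10⁻⁴, so Δρ ≈ 0.1538 kg m⁻³.
N² = (g/ρ₀)·Δρ/Δz = g·(Δρ/ρ₀)/Δz = 9.81 × 1.50 × 10⁻⁴ / 111 = 1.3257 × 10⁻⁵ s⁻².
N = √(1.3257 × 10⁻⁵) = 3.6410 × 10⁻³ rad s⁻¹ ≈ 3.64 × 10⁻³ rad s⁻¹.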